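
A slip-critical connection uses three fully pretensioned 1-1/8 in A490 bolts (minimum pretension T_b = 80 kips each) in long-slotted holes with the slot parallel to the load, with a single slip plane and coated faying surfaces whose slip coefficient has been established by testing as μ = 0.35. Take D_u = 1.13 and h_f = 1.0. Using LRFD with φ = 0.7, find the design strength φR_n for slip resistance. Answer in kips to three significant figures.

R_n = μ · D_u · h_f · T_b · n_s · n_b = 0.35 × 1.13 × 1.0 × 80 × 1 × 3 = 94.92 kips.
Design strength φR_n = 0.7 × 94.92 = 66.4 kips.

66.4 kips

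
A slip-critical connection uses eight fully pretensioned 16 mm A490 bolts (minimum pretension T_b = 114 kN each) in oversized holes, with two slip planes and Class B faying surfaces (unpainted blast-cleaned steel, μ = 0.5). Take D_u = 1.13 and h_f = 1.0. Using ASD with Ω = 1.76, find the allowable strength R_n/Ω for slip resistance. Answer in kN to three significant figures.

R_n = μ · D_u · h_f · T_b · n_s · n_b = 0.5 × 1.13 × 1.0 × 114 × 2 × 8 = 1031 kN.
Allowable strength R_n/Ω = 1031 / 1.76 = 586 kN.

586 kN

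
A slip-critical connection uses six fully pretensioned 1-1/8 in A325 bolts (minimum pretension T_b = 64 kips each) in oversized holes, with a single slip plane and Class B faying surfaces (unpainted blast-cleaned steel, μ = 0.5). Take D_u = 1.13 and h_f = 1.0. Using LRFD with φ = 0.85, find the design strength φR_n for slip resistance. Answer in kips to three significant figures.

184 kips

R_n = μ · D_u · h_f · T_b · n_s · n_b = 0.5 × 1.13 × 1.0 × 64 × 1 × 6 = 217 kips.
Design strength φR_n = 0.85 × 217 = 184 kips.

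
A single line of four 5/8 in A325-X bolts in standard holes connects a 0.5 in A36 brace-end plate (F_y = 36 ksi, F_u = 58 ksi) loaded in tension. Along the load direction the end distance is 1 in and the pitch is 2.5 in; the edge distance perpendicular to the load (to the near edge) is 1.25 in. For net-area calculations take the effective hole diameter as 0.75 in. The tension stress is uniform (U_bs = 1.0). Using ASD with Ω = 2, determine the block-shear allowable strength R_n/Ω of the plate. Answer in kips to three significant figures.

58.6 kips

Shear plane L_v = 1 + 3·2.5 = 8.5 in; A_gv = 8.5 × 0.5 = 4.25 in².
A_nv = (8.5 − 3.5·0.75) × 0.5 = 2.938 in².
A_nt = (1.25 − 0.5·0.75) × 0.5 = 0.4375 in².
0.6 F_u A_nv = 102.2 kips; 0.6 F_y A_gv = 91.8 kips → shear yielding governs the shear term.
R_n = 91.8 + 1.0 × 58 × 0.4375 = 117.2 kips.
Allowable strength R_n/Ω = 117.2 / 2 = 58.6 kips.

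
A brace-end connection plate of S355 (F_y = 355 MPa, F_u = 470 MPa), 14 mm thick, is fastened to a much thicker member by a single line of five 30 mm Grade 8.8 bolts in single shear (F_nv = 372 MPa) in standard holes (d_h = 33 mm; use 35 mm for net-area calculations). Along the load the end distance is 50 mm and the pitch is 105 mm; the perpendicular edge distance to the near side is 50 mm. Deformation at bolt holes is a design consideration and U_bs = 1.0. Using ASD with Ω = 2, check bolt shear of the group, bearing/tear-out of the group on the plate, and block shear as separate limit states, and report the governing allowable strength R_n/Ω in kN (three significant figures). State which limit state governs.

Bolt shear: A_b = π·30²/4 = 706.9 mm²; R_n = 372 × 706.9 × 5 × 1 / 1000 = 1315 kN → 1315 / 2 = 657 kN.
Bearing: edge l_c = 33.5, r_n = 264.5 kN; interior l_c = 72, r_n = 473.8 kN; R_n = 264.5 + 4·473.8 = 2160 kN → 1080 kN.
Block shear: A_gv = 6580, A_nv = 4375, A_nt = 455 mm²; R_n = min(0.6F_uA_nv, 0.6F_yA_gv) + U_bs·F_u·A_nt = 1448 kN → 724 kN.
Bolt shear governs: 657 kN.

657 kN (bolt shear governs)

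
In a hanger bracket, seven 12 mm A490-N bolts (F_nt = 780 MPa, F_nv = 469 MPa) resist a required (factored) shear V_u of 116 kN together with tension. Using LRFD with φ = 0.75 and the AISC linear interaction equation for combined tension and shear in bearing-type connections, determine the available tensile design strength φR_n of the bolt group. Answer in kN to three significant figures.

A_b = π·12²/4 = 113.1 mm²; f_rv = 116 × 1000 / (7 × 113.1) = 146.5 MPa.
F'_nt = 1.3 F_nt − (F_nt / φF_nv) f_rv = 1.3·780 − (780/(0.75·469))·146.5 = 689.1 MPa, capped at F_nt → F'_nt = 689.1 MPa.
R_n = F'_nt · A_b · n = 689.1 × 113.1 × 7 / 1000 = 545.5 kN.
Design strength φR_n = 0.75 × 545.5 = 409 kN.

409 kN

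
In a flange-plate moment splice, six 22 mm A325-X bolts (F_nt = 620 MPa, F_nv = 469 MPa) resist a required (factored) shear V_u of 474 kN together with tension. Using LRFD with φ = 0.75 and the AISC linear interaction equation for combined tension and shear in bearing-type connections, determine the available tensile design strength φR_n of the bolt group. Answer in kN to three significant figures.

A_b = π·22²/4 = 380.1 mm²; f_rv = 474 × 1000 / (6 × 380.1) = 207.8 MPa.
F'_nt = 1.3 F_nt − (F_nt / φF_nv) f_rv = 1.3·620 − (620/(0.75·469))·207.8 = 439.7 MPa, capped at F_nt → F'_nt = 439.7 MPa.
R_n = F'_nt · A_b · n = 439.7 × 380.1 × 6 / 1000 = 1003 kN.
Design strength φR_n = 0.75 × 1003 = 752 kN.

752 kN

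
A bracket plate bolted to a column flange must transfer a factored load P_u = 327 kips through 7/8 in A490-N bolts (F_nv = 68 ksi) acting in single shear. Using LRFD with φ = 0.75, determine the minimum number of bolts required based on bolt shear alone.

A_b = π·0.875²/4 = 0.6013 in².
Per-bolt design strength φR_n = 0.75 × 68 × 0.6013 × 1 = 30.67 kips.
n ≥ 327 / 30.67 = 10.66 → use 11 bolts.

11 bolts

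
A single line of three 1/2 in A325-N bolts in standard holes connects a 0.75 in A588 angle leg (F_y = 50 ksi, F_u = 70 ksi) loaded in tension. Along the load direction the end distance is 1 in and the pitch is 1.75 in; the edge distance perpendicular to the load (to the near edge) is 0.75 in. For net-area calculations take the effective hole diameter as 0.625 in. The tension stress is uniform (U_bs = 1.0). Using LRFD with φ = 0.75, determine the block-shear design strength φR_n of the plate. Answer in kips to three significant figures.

86.6 kips

Shear plane L_v = 1 + 2·1.75 = 4.5 in; A_gv = 4.5 × 0.75 = 3.375 in².
A_nv = (4.5 − 2.5·0.625) × 0.75 = 2.203 in².
A_nt = (0.75 − 0.5·0.625) × 0.75 = 0.3281 in².
0.6 F_u A_nv = 92.53 kips; 0.6 F_y A_gv = 101.2 kips → shear rupture governs the shear term.
R_n = 92.53 + 1.0 × 70 × 0.3281 = 115.5 kips.
Design strength φR_n = 0.75 × 115.5 = 86.6 kips.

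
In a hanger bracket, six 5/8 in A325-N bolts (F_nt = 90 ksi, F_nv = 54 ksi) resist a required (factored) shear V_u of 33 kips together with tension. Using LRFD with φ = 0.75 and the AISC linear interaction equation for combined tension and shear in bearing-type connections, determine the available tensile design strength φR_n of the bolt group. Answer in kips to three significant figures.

A_b = π·0.625²/4 = 0.3068 in²; f_rv = 33 / (6 × 0.3068) = 17.93 ksi.
F'_nt = 1.3 F_nt − (F_nt / φF_nv) f_rv = 1.3·90 − (90/(0.75·54))·17.93 = 77.16 ksi, capped at F_nt → F'_nt = 77.16 ksi.
R_n = F'_nt · A_b · n = 77.16 × 0.3068 × 6 = 142 kips.
Design strength φR_n = 0.75 × 142 = 107 kips.

107 kips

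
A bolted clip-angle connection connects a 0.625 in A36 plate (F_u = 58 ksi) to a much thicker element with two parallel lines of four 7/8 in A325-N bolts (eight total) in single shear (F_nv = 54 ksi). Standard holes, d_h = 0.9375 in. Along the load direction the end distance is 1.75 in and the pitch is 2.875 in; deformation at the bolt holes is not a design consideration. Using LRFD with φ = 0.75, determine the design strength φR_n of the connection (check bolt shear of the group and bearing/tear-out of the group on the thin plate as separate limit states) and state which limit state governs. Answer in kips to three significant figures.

195 kips (bolt shear governs)

Bolt shear: A_b = π·0.875²/4 = 0.6013 in²; R_n = 54 × 0.6013 × 8 × 1 = 259.8 kips → 0.75 × 259.8 = 195 kips.
Bearing (1.5 l_c t F_u ≤ 3.0 d t F_u): upper limit = 3.0·0.875·0.625·58 = 95.16 kips.
  Edge l_c = 1.75 − 0.9375/2 = 1.281 → r_n = 69.67 kips; interior l_c = 2.875 − 0.9375 = 1.938 → r_n = 95.16 kips.
  R_n,bearing = 2·69.67 + 6·95.16 = 710.3 kips → 0.75 × 710.3 = 533 kips.
Bolt shear governs: 195 kips.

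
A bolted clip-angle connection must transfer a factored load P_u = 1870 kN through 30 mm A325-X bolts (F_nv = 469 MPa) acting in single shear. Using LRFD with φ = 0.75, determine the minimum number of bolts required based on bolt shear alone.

8 bolts

A_b = π·30²/4 = 706.9 mm².
Per-bolt design strength φR_n = 0.75 × 469 × 706.9 × 1 / 1000 = 248.6 kN.
n ≥ 1870 / 248.6 = 7.521 → use 8 bolts.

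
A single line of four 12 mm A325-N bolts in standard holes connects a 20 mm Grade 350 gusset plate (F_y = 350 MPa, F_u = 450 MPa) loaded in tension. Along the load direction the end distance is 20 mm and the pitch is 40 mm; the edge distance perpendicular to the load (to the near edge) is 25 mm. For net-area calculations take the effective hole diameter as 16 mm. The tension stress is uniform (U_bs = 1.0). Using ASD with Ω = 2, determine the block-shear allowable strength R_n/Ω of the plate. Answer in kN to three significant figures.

Shear plane L_v = 20 + 3·40 = 140 mm; A_gv = 140 × 20 = 2800 mm².
A_nv = (140 − 3.5·16) × 20 = 1680 mm².
A_nt = (25 − 0.5·16) × 20 = 340 mm².
0.6 F_u A_nv = 453.6 kN; 0.6 F_y A_gv = 588 kN → shear rupture governs the shear term.
R_n = 453.6 + 1.0 × 450 × 340 / 1000 = 606.6 kN.
Allowable strength R_n/Ω = 606.6 / 2 = 303 kN.

303 kN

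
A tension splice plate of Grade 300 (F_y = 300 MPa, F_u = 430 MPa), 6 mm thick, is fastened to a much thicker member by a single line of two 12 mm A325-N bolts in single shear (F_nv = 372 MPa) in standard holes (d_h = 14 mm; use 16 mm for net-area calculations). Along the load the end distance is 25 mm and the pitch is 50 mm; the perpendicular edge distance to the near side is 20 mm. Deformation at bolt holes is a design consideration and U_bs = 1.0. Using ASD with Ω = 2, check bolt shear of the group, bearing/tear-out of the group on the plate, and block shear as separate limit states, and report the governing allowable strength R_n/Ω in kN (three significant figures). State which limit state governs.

Bolt shear: A_b = π·12²/4 = 113.1 mm²; R_n = 372 × 113.1 × 2 × 1 / 1000 = 84.14 kN → 84.14 / 2 = 42.1 kN.
Bearing: edge l_c = 18, r_n = 55.73 kN; interior l_c = 36, r_n = 74.3 kN; R_n = 55.73 + 1·74.3 = 130 kN → 65 kN.
Block shear: A_gv = 450, A_nv = 306, A_nt = 72 mm²; R_n = min(0.6F_uA_nv, 0.6F_yA_gv) + U_bs·F_u·A_nt = 109.9 kN → 55 kN.
Bolt shear governs: 42.1 kN.

42.1 kN (bolt shear governs)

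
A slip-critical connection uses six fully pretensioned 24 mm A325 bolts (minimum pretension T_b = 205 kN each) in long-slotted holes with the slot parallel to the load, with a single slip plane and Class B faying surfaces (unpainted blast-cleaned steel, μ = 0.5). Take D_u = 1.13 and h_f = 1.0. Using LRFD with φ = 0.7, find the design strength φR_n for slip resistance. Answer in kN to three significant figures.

486 kN

R_n = μ · D_u · h_f · T_b · n_s · n_b = 0.5 × 1.13 × 1.0 × 205 × 1 × 6 = 694.9 kN.
Design strength φR_n = 0.7 × 694.9 = 486 kN.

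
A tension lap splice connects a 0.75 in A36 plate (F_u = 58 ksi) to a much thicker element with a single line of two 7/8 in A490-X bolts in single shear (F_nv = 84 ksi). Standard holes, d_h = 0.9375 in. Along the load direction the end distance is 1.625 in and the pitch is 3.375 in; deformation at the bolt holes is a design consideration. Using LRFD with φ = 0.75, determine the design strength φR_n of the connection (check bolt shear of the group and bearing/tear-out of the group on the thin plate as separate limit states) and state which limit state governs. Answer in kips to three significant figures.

Bolt shear: A_b = π·0.875²/4 = 0.6013 in²; R_n = 84 × 0.6013 × 2 × 1 = 101 kips → 0.75 × 101 = 75.8 kips.
Bearing (1.2 l_c t F_u ≤ 2.4 d t F_u): upper limit = 2.4·0.875·0.75·58 = 91.35 kips.
  Edge l_c = 1.625 − 0.9375/2 = 1.156 → r_n = 60.36 kips; interior l_c = 3.375 − 0.9375 = 2.438 → r_n = 91.35 kips.
  R_n,bearing = 1·60.36 + 1·91.35 = 151.7 kips → 0.75 × 151.7 = 114 kips.
Bolt shear governs: 75.8 kips.

75.8 kips (bolt shear governs)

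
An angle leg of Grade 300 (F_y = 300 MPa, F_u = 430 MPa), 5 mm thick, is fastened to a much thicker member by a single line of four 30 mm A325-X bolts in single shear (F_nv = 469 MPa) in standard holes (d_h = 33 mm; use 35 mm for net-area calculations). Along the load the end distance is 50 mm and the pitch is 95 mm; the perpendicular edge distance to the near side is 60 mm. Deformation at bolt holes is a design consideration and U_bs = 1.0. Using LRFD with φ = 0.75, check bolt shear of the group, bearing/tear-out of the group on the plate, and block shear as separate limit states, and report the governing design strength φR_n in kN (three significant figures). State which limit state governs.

274 kN (block shear governs)

Bolt shear: A_b = π·30²/4 = 706.9 mm²; R_n = 469 × 706.9 × 4 × 1 / 1000 = 1326 kN → 0.75 × 1326 = 995 kN.
Bearing: edge l_c = 33.5, r_n = 86.43 kN; interior l_c = 62, r_n = 154.8 kN; R_n = 86.43 + 3·154.8 = 550.8 kN → 413 kN.
Block shear: A_gv = 1675, A_nv = 1062, A_nt = 212.5 mm²; R_n = min(0.6F_uA_nv, 0.6F_yA_gv) + U_bs·F_u·A_nt = 365.5 kN → 274 kN.
Block shear governs: 274 kN.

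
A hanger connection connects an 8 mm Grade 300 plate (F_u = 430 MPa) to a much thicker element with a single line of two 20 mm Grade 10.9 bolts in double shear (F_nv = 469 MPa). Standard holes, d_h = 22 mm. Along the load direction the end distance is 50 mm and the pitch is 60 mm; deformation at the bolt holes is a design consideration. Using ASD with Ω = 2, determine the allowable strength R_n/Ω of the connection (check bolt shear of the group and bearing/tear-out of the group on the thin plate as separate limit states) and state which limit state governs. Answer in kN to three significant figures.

Bolt shear: A_b = π·20²/4 = 314.2 mm²; R_n = 469 × 314.2 × 2 × 2 / 1000 = 589.4 kN → 589.4 / 2 = 295 kN.
Bearing (1.2 l_c t F_u ≤ 2.4 d t F_u): upper limit = 2.4·20·8·430 / 1000 = 165.1 kN.
  Edge l_c = 50 − 22/2 = 39 → r_n = 161 kN; interior l_c = 60 − 22 = 38 → r_n = 156.9 kN.
  R_n,bearing = 1·161 + 1·156.9 = 317.9 kN → 317.9 / 2 = 159 kN.
Bearing governs: 159 kN.

159 kN (bearing governs)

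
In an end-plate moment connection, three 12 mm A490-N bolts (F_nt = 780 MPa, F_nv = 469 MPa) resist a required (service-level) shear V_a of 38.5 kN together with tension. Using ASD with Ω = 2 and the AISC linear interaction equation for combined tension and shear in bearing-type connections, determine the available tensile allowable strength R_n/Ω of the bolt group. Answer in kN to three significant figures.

A_b = π·12²/4 = 113.1 mm²; f_rv = 38.5 × 1000 / (3 × 113.1) = 113.5 MPa.
F'_nt = 1.3 F_nt − (Ω F_nt / F_nv) f_rv = 1.3·780 − (2·780/469)·113.5 = 636.6 MPa, capped at F_nt → F'_nt = 636.6 MPa.
R_n = F'_nt · A_b · n = 636.6 × 113.1 × 3 / 1000 = 216 kN.
Allowable strength R_n/Ω = 216 / 2 = 108 kN.

108 kN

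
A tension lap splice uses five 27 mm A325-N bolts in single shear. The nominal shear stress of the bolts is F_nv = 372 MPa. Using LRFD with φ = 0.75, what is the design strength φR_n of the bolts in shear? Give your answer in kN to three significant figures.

A_b = π × 27² / 4 = 572.6 mm².
R_n = F_nv · A_b · n · n_s = 372 × 572.6 × 5 × 1 / 1000 = 1065 kN.
Design strength φR_n = 0.75 × 1065 = 799 kN.

799 kN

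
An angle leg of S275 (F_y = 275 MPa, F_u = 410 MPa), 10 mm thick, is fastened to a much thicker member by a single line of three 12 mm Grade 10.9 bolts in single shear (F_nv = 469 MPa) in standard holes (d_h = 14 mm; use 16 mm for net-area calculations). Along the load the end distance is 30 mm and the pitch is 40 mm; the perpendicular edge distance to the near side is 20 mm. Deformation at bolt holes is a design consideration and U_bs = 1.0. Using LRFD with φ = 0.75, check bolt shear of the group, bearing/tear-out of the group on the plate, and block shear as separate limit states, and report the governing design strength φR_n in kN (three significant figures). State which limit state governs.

119 kN (bolt shear governs)

Bolt shear: A_b = π·12²/4 = 113.1 mm²; R_n = 469 × 113.1 × 3 × 1 / 1000 = 159.1 kN → 0.75 × 159.1 = 119 kN.
Bearing: edge l_c = 23, r_n = 113.2 kN; interior l_c = 26, r_n = 118.1 kN; R_n = 113.2 + 2·118.1 = 349.3 kN → 262 kN.
Block shear: A_gv = 1100, A_nv = 700, A_nt = 120 mm²; R_n = min(0.6F_uA_nv, 0.6F_yA_gv) + U_bs·F_u·A_nt = 221.4 kN → 166 kN.
Bolt shear governs: 119 kN.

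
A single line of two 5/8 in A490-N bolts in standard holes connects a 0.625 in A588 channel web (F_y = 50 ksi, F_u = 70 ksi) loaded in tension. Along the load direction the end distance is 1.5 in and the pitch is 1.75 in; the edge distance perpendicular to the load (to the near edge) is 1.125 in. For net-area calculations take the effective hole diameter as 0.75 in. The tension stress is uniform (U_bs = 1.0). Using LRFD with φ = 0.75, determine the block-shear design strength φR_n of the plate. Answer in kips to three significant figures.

66.4 kips

Shear plane L_v = 1.5 + 1·1.75 = 3.25 in; A_gv = 3.25 × 0.625 = 2.031 in².
A_nv = (3.25 − 1.5·0.75) × 0.625 = 1.328 in².
A_nt = (1.125 − 0.5·0.75) × 0.625 = 0.4688 in².
0.6 F_u A_nv = 55.78 kips; 0.6 F_y A_gv = 60.94 kips → shear rupture governs the shear term.
R_n = 55.78 + 1.0 × 70 × 0.4688 = 88.59 kips.
Design strength φR_n = 0.75 × 88.59 = 66.4 kips.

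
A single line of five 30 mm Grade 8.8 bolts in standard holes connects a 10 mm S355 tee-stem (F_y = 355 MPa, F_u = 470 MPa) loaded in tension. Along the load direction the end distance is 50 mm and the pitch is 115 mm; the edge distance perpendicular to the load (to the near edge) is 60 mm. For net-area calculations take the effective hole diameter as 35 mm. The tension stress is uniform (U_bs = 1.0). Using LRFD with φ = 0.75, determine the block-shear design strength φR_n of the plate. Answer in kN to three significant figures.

Shear plane L_v = 50 + 4·115 = 510 mm; A_gv = 510 × 10 = 5100 mm².
A_nv = (510 − 4.5·35) × 10 = 3525 mm².
A_nt = (60 − 0.5·35) × 10 = 425 mm².
0.6 F_u A_nv = 994.1 kN; 0.6 F_y A_gv = 1086 kN → shear rupture governs the shear term.
R_n = 994.1 + 1.0 × 470 × 425 / 1000 = 1194 kN.
Design strength φR_n = 0.75 × 1194 = 895 kN.

895 kN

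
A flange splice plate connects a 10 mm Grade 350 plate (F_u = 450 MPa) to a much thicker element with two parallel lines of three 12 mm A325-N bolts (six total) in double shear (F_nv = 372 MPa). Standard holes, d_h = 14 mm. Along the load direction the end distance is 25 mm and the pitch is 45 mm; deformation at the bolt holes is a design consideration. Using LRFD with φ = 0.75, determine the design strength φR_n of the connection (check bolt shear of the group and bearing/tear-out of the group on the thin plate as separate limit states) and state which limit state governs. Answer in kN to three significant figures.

Bolt shear: A_b = π·12²/4 = 113.1 mm²; R_n = 372 × 113.1 × 6 × 2 / 1000 = 504.9 kN → 0.75 × 504.9 = 379 kN.
Bearing (1.2 l_c t F_u ≤ 2.4 d t F_u): upper limit = 2.4·12·10·450 / 1000 = 129.6 kN.
  Edge l_c = 25 − 14/2 = 18 → r_n = 97.2 kN; interior l_c = 45 − 14 = 31 → r_n = 129.6 kN.
  R_n,bearing = 2·97.2 + 4·129.6 = 712.8 kN → 0.75 × 712.8 = 535 kN.
Bolt shear governs: 379 kN.

379 kN (bolt shear governs)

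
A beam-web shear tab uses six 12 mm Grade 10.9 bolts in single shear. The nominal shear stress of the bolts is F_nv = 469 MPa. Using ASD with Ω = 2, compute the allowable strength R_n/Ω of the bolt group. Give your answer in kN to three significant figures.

159 kN

A_b = π × 12² / 4 = 113.1 mm².
R_n = F_nv · A_b · n · n_s = 469 × 113.1 × 6 × 1 / 1000 = 318.3 kN.
Allowable strength R_n/Ω = 318.3 / 2 = 159 kN.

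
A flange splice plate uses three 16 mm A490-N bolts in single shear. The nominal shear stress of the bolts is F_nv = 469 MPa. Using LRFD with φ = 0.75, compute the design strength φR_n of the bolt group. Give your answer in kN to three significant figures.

212 kN

A_b = π × 16² / 4 = 201.1 mm².
R_n = F_nv · A_b · n · n_s = 469 × 201.1 × 3 × 1 / 1000 = 282.9 kN.
Design strength φR_n = 0.75 × 282.9 = 212 kN.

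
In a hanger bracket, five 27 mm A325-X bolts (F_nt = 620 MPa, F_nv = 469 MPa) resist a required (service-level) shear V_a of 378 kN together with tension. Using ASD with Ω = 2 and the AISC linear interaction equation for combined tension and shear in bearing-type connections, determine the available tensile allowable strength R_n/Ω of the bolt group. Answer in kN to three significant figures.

A_b = π·27²/4 = 572.6 mm²; f_rv = 378 × 1000 / (5 × 572.6) = 132 MPa.
F'_nt = 1.3 F_nt − (Ω F_nt / F_nv) f_rv = 1.3·620 − (2·620/469)·132 = 456.9 MPa, capped at F_nt → F'_nt = 456.9 MPa.
R_n = F'_nt · A_b · n = 456.9 × 572.6 × 5 / 1000 = 1308 kN.
Allowable strength R_n/Ω = 1308 / 2 = 654 kN.

654 kN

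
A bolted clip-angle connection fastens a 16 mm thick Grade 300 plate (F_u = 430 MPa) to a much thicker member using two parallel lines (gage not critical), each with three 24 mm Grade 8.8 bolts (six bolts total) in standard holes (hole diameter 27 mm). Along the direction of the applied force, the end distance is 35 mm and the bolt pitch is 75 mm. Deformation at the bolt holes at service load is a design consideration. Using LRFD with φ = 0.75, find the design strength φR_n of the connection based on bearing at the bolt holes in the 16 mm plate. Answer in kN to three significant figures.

Per bolt r_n = 1.2 l_c t F_u ≤ 2.4 d t F_u; upper limit = 2.4 × 24 × 16 × 430 / 1000 = 396.3 kN.
Edge bolt: l_c = 35 − 27/2 = 21.5 mm → 1.2 × 21.5 × 16 × 430 / 1000 = 177.5 → r_n = 177.5 kN.
Interior bolts: l_c = 75 − 27 = 48 mm → 1.2 × 48 × 16 × 430 / 1000 = 396.3 → r_n = 396.3 kN.
R_n = 2 × 177.5 + 4 × 396.3 = 1940 kN.
Design strength φR_n = 0.75 × 1940 = 1460 kN.

1460 kN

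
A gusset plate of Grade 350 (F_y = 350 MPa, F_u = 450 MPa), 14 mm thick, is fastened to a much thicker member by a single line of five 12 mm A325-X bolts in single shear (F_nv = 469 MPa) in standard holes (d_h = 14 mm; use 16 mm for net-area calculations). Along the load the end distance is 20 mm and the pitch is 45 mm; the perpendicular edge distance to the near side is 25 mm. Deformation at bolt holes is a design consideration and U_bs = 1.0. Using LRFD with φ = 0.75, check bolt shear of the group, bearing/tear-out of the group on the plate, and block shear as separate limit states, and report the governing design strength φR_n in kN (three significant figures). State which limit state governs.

199 kN (bolt shear governs)

Bolt shear: A_b = π·12²/4 = 113.1 mm²; R_n = 469 × 113.1 × 5 × 1 / 1000 = 265.2 kN → 0.75 × 265.2 = 199 kN.
Bearing: edge l_c = 13, r_n = 98.28 kN; interior l_c = 31, r_n = 181.4 kN; R_n = 98.28 + 4·181.4 = 824 kN → 618 kN.
Block shear: A_gv = 2800, A_nv = 1792, A_nt = 238 mm²; R_n = min(0.6F_uA_nv, 0.6F_yA_gv) + U_bs·F_u·A_nt = 590.9 kN → 443 kN.
Bolt shear governs: 199 kN.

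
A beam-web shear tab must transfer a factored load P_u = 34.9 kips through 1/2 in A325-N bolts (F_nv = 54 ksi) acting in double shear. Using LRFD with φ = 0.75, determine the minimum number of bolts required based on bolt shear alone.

A_b = π·0.5²/4 = 0.1963 in².
Per-bolt design strength φR_n = 0.75 × 54 × 0.1963 × 2 = 15.9 kips.
n ≥ 34.9 / 15.9 = 2.194 → use 3 bolts.

3 bolts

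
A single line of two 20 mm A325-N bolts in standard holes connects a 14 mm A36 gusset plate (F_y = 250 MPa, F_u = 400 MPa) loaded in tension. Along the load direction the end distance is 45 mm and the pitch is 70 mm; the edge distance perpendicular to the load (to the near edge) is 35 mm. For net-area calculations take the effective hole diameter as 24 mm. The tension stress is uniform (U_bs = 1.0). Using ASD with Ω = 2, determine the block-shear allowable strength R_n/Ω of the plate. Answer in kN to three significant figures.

185 kN

Shear plane L_v = 45 + 1·70 = 115 mm; A_gv = 115 × 14 = 1610 mm².
A_nv = (115 − 1.5·24) × 14 = 1106 mm².
A_nt = (35 − 0.5·24) × 14 = 322 mm².
0.6 F_u A_nv = 265.4 kN; 0.6 F_y A_gv = 241.5 kN → shear yielding governs the shear term.
R_n = 241.5 + 1.0 × 400 × 322 / 1000 = 370.3 kN.
Allowable strength R_n/Ω = 370.3 / 2 = 185 kN.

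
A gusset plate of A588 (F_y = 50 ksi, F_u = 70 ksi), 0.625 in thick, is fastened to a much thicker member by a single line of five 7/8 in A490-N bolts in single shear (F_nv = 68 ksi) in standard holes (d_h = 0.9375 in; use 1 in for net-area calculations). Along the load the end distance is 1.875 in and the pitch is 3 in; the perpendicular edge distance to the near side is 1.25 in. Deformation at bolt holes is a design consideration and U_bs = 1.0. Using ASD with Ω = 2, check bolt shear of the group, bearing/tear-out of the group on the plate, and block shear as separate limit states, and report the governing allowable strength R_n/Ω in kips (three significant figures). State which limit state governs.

Bolt shear: A_b = π·0.875²/4 = 0.6013 in²; R_n = 68 × 0.6013 × 5 × 1 = 204.4 kips → 204.4 / 2 = 102 kips.
Bearing: edge l_c = 1.406, r_n = 73.83 kips; interior l_c = 2.062, r_n = 91.88 kips; R_n = 73.83 + 4·91.88 = 441.3 kips → 221 kips.
Block shear: A_gv = 8.672, A_nv = 5.859, A_nt = 0.4688 in²; R_n = min(0.6F_uA_nv, 0.6F_yA_gv) + U_bs·F_u·A_nt = 278.9 kips → 139 kips.
Bolt shear governs: 102 kips.

102 kips (bolt shear governs)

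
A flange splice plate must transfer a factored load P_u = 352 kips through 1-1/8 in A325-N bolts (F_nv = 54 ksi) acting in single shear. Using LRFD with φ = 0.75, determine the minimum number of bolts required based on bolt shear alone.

A_b = π·1.125²/4 = 0.994 in².
Per-bolt design strength φR_n = 0.75 × 54 × 0.994 × 1 = 40.26 kips.
n ≥ 352 / 40.26 = 8.744 → use 9 bolts.

9 bolts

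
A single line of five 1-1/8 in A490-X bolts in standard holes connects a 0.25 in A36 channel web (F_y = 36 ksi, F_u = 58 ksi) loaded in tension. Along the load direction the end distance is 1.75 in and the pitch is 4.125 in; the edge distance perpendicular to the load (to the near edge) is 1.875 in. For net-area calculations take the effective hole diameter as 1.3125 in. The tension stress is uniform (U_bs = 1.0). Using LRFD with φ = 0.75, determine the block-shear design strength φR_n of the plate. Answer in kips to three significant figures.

Shear plane L_v = 1.75 + 4·4.125 = 18.25 in; A_gv = 18.25 × 0.25 = 4.562 in².
A_nv = (18.25 − 4.5·1.3125) × 0.25 = 3.086 in².
A_nt = (1.875 − 0.5·1.3125) × 0.25 = 0.3047 in².
0.6 F_u A_nv = 107.4 kips; 0.6 F_y A_gv = 98.55 kips → shear yielding governs the shear term.
R_n = 98.55 + 1.0 × 58 × 0.3047 = 116.2 kips.
Design strength φR_n = 0.75 × 116.2 = 87.2 kips.

87.2 kips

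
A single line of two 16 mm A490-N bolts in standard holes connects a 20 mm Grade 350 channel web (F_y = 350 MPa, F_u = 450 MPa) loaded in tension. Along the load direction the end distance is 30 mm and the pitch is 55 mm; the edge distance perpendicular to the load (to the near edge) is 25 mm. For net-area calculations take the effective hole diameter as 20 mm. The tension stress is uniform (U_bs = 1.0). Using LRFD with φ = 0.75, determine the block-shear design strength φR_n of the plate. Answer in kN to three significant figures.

Shear plane L_v = 30 + 1·55 = 85 mm; A_gv = 85 × 20 = 1700 mm².
A_nv = (85 − 1.5·20) × 20 = 1100 mm².
A_nt = (25 − 0.5·20) × 20 = 300 mm².
0.6 F_u A_nv = 297 kN; 0.6 F_y A_gv = 357 kN → shear rupture governs the shear term.
R_n = 297 + 1.0 × 450 × 300 / 1000 = 432 kN.
Design strength φR_n = 0.75 × 432 = 324 kN.

324 kN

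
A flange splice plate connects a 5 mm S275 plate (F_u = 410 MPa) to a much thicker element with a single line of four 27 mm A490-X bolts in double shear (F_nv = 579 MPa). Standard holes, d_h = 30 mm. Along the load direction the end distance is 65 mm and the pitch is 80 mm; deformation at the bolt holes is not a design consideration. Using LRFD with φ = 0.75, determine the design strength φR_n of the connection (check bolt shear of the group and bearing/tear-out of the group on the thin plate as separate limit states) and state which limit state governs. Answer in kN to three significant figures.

Bolt shear: A_b = π·27²/4 = 572.6 mm²; R_n = 579 × 572.6 × 4 × 2 / 1000 = 2652 kN → 0.75 × 2652 = 1990 kN.
Bearing (1.5 l_c t F_u ≤ 3.0 d t F_u): upper limit = 3.0·27·5·410 / 1000 = 166.1 kN.
  Edge l_c = 65 − 30/2 = 50 → r_n = 153.8 kN; interior l_c = 80 − 30 = 50 → r_n = 153.8 kN.
  R_n,bearing = 1·153.8 + 3·153.8 = 615 kN → 0.75 × 615 = 461 kN.
Bearing governs: 461 kN.

461 kN (bearing governs)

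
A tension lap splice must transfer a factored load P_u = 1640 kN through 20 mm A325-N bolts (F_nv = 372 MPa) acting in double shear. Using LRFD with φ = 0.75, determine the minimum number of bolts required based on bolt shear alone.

10 bolts

A_b = π·20²/4 = 314.2 mm².
Per-bolt design strength φR_n = 0.75 × 372 × 314.2 × 2 / 1000 = 175.3 kN.
n ≥ 1640 / 175.3 = 9.355 → use 10 bolts.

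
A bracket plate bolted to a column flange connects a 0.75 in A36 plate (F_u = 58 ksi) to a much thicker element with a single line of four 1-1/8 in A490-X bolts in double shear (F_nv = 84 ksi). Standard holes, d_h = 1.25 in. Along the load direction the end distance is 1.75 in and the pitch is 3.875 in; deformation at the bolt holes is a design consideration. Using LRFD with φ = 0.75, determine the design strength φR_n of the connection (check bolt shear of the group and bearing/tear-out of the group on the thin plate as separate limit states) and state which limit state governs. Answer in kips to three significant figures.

Bolt shear: A_b = π·1.125²/4 = 0.994 in²; R_n = 84 × 0.994 × 4 × 2 = 668 kips → 0.75 × 668 = 501 kips.
Bearing (1.2 l_c t F_u ≤ 2.4 d t F_u): upper limit = 2.4·1.125·0.75·58 = 117.4 kips.
  Edge l_c = 1.75 − 1.25/2 = 1.125 → r_n = 58.72 kips; interior l_c = 3.875 − 1.25 = 2.625 → r_n = 117.4 kips.
  R_n,bearing = 1·58.72 + 3·117.4 = 411.1 kips → 0.75 × 411.1 = 308 kips.
Bearing governs: 308 kips.

308 kips (bearing governs)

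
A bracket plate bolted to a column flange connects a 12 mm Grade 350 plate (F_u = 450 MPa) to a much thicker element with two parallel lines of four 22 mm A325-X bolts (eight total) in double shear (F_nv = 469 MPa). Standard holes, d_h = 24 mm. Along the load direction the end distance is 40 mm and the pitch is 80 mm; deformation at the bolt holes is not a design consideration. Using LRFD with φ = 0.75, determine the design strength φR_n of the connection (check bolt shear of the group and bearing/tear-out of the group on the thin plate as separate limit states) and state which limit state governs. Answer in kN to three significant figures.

Bolt shear: A_b = π·22²/4 = 380.1 mm²; R_n = 469 × 380.1 × 8 × 2 / 1000 = 2853 kN → 0.75 × 2853 = 2140 kN.
Bearing (1.5 l_c t F_u ≤ 3.0 d t F_u): upper limit = 3.0·22·12·450 / 1000 = 356.4 kN.
  Edge l_c = 40 − 24/2 = 28 → r_n = 226.8 kN; interior l_c = 80 − 24 = 56 → r_n = 356.4 kN.
  R_n,bearing = 2·226.8 + 6·356.4 = 2592 kN → 0.75 × 2592 = 1940 kN.
Bearing governs: 1940 kN.

1940 kN (bearing governs)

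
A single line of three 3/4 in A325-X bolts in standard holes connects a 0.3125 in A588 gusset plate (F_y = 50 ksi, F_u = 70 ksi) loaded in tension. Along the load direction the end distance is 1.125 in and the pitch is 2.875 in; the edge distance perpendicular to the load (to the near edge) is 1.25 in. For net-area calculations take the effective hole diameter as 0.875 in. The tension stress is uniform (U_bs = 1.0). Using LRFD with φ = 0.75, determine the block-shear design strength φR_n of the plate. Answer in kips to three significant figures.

59.5 kips

Shear plane L_v = 1.125 + 2·2.875 = 6.875 in; A_gv = 6.875 × 0.3125 = 2.148 in².
A_nv = (6.875 − 2.5·0.875) × 0.3125 = 1.465 in².
A_nt = (1.25 − 0.5·0.875) × 0.3125 = 0.2539 in².
0.6 F_u A_nv = 61.52 kips; 0.6 F_y A_gv = 64.45 kips → shear rupture governs the shear term.
R_n = 61.52 + 1.0 × 70 × 0.2539 = 79.3 kips.
Design strength φR_n = 0.75 × 79.3 = 59.5 kips.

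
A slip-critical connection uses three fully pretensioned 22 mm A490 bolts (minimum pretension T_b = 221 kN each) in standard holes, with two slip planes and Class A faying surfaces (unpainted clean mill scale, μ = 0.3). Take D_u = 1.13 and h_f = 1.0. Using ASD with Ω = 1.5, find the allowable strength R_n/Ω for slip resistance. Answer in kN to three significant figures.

300 kN

R_n = μ · D_u · h_f · T_b · n_s · n_b = 0.3 × 1.13 × 1.0 × 221 × 2 × 3 = 449.5 kN.
Allowable strength R_n/Ω = 449.5 / 1.5 = 300 kN.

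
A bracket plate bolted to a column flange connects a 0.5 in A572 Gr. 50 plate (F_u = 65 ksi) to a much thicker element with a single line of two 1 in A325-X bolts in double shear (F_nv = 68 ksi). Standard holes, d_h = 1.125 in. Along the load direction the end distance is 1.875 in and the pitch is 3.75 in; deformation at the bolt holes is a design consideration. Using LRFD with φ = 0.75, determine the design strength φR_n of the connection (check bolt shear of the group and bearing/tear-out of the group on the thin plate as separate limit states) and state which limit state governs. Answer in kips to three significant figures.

96.9 kips (bearing governs)

Bolt shear: A_b = π·1²/4 = 0.7854 in²; R_n = 68 × 0.7854 × 2 × 2 = 213.6 kips → 0.75 × 213.6 = 160 kips.
Bearing (1.2 l_c t F_u ≤ 2.4 d t F_u): upper limit = 2.4·1·0.5·65 = 78 kips.
  Edge l_c = 1.875 − 1.125/2 = 1.312 → r_n = 51.19 kips; interior l_c = 3.75 − 1.125 = 2.625 → r_n = 78 kips.
  R_n,bearing = 1·51.19 + 1·78 = 129.2 kips → 0.75 × 129.2 = 96.9 kips.
Bearing governs: 96.9 kips.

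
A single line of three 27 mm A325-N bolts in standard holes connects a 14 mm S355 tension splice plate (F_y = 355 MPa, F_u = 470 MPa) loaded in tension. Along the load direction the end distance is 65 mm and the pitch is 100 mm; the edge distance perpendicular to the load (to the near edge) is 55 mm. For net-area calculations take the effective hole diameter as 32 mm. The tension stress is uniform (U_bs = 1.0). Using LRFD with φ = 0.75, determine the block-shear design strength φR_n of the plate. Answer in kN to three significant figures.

Shear plane L_v = 65 + 2·100 = 265 mm; A_gv = 265 × 14 = 3710 mm².
A_nv = (265 − 2.5·32) × 14 = 2590 mm².
A_nt = (55 − 0.5·32) × 14 = 546 mm².
0.6 F_u A_nv = 730.4 kN; 0.6 F_y A_gv = 790.2 kN → shear rupture governs the shear term.
R_n = 730.4 + 1.0 × 470 × 546 / 1000 = 987 kN.
Design strength φR_n = 0.75 × 987 = 740 kN.

740 kN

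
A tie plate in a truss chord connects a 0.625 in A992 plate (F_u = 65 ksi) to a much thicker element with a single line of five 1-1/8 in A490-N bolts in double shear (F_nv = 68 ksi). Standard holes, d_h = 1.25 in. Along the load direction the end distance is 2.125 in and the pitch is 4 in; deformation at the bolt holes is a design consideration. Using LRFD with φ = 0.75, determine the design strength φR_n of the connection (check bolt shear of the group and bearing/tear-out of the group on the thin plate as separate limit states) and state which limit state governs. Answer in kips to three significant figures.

Bolt shear: A_b = π·1.125²/4 = 0.994 in²; R_n = 68 × 0.994 × 5 × 2 = 675.9 kips → 0.75 × 675.9 = 507 kips.
Bearing (1.2 l_c t F_u ≤ 2.4 d t F_u): upper limit = 2.4·1.125·0.625·65 = 109.7 kips.
  Edge l_c = 2.125 − 1.25/2 = 1.5 → r_n = 73.12 kips; interior l_c = 4 − 1.25 = 2.75 → r_n = 109.7 kips.
  R_n,bearing = 1·73.12 + 4·109.7 = 511.9 kips → 0.75 × 511.9 = 384 kips.
Bearing governs: 384 kips.

384 kips (bearing governs)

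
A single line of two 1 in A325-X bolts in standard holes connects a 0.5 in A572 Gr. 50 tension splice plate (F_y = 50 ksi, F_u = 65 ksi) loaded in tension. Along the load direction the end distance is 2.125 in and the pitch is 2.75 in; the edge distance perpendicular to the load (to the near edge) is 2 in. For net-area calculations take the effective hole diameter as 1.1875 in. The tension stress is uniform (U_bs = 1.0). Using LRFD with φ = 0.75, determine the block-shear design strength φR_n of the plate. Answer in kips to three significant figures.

Shear plane L_v = 2.125 + 1·2.75 = 4.875 in; A_gv = 4.875 × 0.5 = 2.438 in².
A_nv = (4.875 − 1.5·1.1875) × 0.5 = 1.547 in².
A_nt = (2 − 0.5·1.1875) × 0.5 = 0.7031 in².
0.6 F_u A_nv = 60.33 kips; 0.6 F_y A_gv = 73.12 kips → shear rupture governs the shear term.
R_n = 60.33 + 1.0 × 65 × 0.7031 = 106 kips.
Design strength φR_n = 0.75 × 106 = 79.5 kips.

79.5 kips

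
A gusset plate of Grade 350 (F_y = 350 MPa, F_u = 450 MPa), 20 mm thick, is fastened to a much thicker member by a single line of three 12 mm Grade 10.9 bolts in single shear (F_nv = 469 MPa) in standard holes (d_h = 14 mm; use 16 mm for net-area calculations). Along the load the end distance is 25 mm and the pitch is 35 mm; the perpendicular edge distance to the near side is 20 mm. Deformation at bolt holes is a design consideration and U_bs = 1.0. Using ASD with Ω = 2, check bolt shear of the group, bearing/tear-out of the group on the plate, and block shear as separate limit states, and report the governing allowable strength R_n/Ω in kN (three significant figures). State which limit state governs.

Bolt shear: A_b = π·12²/4 = 113.1 mm²; R_n = 469 × 113.1 × 3 × 1 / 1000 = 159.1 kN → 159.1 / 2 = 79.6 kN.
Bearing: edge l_c = 18, r_n = 194.4 kN; interior l_c = 21, r_n = 226.8 kN; R_n = 194.4 + 2·226.8 = 648 kN → 324 kN.
Block shear: A_gv = 1900, A_nv = 1100, A_nt = 240 mm²; R_n = min(0.6F_uA_nv, 0.6F_yA_gv) + U_bs·F_u·A_nt = 405 kN → 202 kN.
Bolt shear governs: 79.6 kN.

79.6 kN (bolt shear governs)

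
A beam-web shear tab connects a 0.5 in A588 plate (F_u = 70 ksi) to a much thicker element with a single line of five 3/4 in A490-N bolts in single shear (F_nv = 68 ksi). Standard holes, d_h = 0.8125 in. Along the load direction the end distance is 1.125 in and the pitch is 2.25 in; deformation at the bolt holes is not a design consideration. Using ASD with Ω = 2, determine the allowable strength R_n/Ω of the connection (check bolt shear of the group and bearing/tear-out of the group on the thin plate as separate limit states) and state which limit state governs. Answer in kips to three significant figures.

Bolt shear: A_b = π·0.75²/4 = 0.4418 in²; R_n = 68 × 0.4418 × 5 × 1 = 150.2 kips → 150.2 / 2 = 75.1 kips.
Bearing (1.5 l_c t F_u ≤ 3.0 d t F_u): upper limit = 3.0·0.75·0.5·70 = 78.75 kips.
  Edge l_c = 1.125 − 0.8125/2 = 0.7188 → r_n = 37.73 kips; interior l_c = 2.25 − 0.8125 = 1.438 → r_n = 75.47 kips.
  R_n,bearing = 1·37.73 + 4·75.47 = 339.6 kips → 339.6 / 2 = 170 kips.
Bolt shear governs: 75.1 kips.

75.1 kips (bolt shear governs)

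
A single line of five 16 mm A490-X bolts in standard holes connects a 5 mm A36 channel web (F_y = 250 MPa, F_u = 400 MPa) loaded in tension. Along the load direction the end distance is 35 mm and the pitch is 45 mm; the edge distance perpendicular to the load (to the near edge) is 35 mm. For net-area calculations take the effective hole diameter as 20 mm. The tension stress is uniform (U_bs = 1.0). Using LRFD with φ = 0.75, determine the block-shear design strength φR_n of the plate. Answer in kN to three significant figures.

150 kN

Shear plane L_v = 35 + 4·45 = 215 mm; A_gv = 215 × 5 = 1075 mm².
A_nv = (215 − 4.5·20) × 5 = 625 mm².
A_nt = (35 − 0.5·20) × 5 = 125 mm².
0.6 F_u A_nv = 150 kN; 0.6 F_y A_gv = 161.2 kN → shear rupture governs the shear term.
R_n = 150 + 1.0 × 400 × 125 / 1000 = 200 kN.
Design strength φR_n = 0.75 × 200 = 150 kN.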